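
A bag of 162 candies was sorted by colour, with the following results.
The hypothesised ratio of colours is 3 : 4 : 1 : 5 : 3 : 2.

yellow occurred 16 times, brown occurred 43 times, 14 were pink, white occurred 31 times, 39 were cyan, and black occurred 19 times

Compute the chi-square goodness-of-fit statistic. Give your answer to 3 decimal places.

18.365

Ratio total = 18. Expected counts: 162×3/18 = 27, 162×4/18 = 36, 162×1/18 = 9, 162×5/18 = 45, 162×3/18 = 27, 162×2/18 = 18.
yellow: (16 − 27)²/27 = 121/27 = 4.4815
brown: (43 − 36)²/36 = 49/36 = 1.3611
pink: (14 − 9)²/9 = 25/9 = 2.7778
white: (31 − 45)²/45 = 196/45 = 4.3556
cyan: (39 − 27)²/27 = 144/27 = 5.3333
black: (19 − 18)²/18 = 1/18 = 0.0556
Sum = 18.365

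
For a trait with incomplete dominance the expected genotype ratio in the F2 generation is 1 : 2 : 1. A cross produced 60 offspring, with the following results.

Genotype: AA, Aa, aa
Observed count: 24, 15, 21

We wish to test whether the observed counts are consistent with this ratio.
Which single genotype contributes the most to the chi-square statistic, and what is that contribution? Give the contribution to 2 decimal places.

Ratio total = 4. Expected counts: 60×1/4 = 15, 60×2/4 = 30, 60×1/4 = 15.
cat         O        E   (O−E)²/E
AA         24       15      5.400
Aa         15       30      7.500
aa         21       15      2.400
The largest term is for Aa: 7.50.

Aa, 7.50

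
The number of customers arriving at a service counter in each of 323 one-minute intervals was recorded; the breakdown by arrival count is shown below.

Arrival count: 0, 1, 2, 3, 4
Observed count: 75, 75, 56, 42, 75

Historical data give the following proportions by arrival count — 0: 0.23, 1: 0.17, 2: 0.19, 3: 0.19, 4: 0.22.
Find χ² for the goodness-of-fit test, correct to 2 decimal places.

Expected counts E_i = n·p_i: 323×0.23 = 74.29, 323×0.17 = 54.91, 323×0.19 = 61.37, 323×0.19 = 61.37, 323×0.22 = 71.06.
χ² = (75−74.29)²/74.29 + (75−54.91)²/54.91 + (56−61.37)²/61.37 + (42−61.37)²/61.37 + (75−71.06)²/71.06
   = 0.007 + 7.350 + 0.470 + 6.114 + 0.218
Sum = 14.16

14.16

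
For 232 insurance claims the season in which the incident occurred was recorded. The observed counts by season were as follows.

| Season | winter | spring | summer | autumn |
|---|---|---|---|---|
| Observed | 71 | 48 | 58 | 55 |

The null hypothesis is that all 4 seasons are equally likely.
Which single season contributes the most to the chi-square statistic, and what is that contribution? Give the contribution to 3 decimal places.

Under H₀ each category has probability 1/4, so each expected count is 232/4 = 58.
cat         O        E   (O−E)²/E
winter     71       58     2.9138
spring     48       58     1.7241
summer     58       58     0.0000
autumn     55       58     0.1552
The largest term is for winter: 2.914.

winter, 2.914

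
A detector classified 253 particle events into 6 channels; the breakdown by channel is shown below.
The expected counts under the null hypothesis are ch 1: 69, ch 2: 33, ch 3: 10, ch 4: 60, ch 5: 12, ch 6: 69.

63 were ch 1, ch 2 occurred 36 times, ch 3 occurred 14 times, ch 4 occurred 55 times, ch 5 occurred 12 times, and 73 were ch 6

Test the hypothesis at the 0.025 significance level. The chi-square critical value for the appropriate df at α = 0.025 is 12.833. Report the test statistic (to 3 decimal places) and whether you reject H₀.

cat         O        E   (O−E)²/E
ch 1       63       69     0.5217
ch 2       36       33     0.2727
ch 3       14       10     1.6000
ch 4       55       60     0.4167
ch 5       12       12     0.0000
ch 6       73       69     0.2319
Sum = 3.043
df = 5. Since 3.043 < 12.833, we do not reject H₀.

3.043; do not reject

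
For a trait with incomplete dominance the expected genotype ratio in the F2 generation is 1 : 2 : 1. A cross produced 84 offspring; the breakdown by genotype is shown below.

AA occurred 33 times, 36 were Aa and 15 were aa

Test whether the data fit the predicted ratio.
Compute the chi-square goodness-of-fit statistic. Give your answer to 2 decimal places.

Ratio total = 4. Expected counts: 84×1/4 = 21, 84×2/4 = 42, 84×1/4 = 21.
cat         O        E   (O−E)²/E
AA         33       21      6.857
Aa         36       42      0.857
aa         15       21      1.714
Sum = 9.43

9.43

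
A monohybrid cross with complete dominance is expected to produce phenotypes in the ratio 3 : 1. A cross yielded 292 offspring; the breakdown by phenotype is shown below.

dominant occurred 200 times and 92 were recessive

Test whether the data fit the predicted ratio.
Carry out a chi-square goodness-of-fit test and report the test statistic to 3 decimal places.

Ratio total = 4. Expected counts: 292×3/4 = 219, 292×1/4 = 73.
χ² = (200−219)²/219 + (92−73)²/73
   = 1.6484 + 4.9452
Sum = 6.594

6.594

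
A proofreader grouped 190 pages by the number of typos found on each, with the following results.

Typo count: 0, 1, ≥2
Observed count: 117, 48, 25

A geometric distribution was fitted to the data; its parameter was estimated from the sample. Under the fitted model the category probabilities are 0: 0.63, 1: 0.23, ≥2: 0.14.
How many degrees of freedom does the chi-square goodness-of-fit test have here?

1

There are k = 3 categories and 1 parameter estimated from the data, so df = 3 − 1 − 1 = 1.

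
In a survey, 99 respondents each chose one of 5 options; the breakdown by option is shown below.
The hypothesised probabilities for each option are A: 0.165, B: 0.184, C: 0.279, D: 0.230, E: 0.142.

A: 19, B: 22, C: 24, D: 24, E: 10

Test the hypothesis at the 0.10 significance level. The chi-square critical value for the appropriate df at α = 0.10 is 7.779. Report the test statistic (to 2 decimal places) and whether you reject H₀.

Expected counts E_i = n·p_i: 99×0.165 = 16.335, 99×0.184 = 18.216, 99×0.279 = 27.621, 99×0.230 = 22.77, 99×0.142 = 14.058.
A: (19 − 16.335)²/16.335 = 7.102225/16.335 = 0.435
B: (22 − 18.216)²/18.216 = 14.318656/18.216 = 0.786
C: (24 − 27.621)²/27.621 = 13.111641/27.621 = 0.475
D: (24 − 22.77)²/22.77 = 1.5129/22.77 = 0.066
E: (10 − 14.058)²/14.058 = 16.467364/14.058 = 1.171
Sum = 2.93
df = 4. Since 2.93 < 7.779, we do not reject H₀.

2.93; do not reject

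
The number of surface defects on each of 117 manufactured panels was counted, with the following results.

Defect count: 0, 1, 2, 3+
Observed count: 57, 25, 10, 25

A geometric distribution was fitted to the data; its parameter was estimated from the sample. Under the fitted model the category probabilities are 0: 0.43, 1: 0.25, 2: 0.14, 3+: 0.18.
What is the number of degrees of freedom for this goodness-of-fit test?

2

There are k = 4 categories and 1 parameter estimated from the data, so df = 4 − 1 − 1 = 2.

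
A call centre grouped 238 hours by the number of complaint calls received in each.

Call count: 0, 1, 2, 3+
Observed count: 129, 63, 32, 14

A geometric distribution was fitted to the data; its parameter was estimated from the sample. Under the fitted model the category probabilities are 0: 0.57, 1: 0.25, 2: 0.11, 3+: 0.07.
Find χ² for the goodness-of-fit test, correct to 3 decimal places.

Expected counts E_i = n·p_i: 238×0.57 = 135.66, 238×0.25 = 59.5, 238×0.11 = 26.18, 238×0.07 = 16.66.
0: (129 − 135.66)²/135.66 = 44.3556/135.66 = 0.3270
1: (63 − 59.5)²/59.5 = 12.25/59.5 = 0.2059
2: (32 − 26.18)²/26.18 = 33.8724/26.18 = 1.2938
3+: (14 − 16.66)²/16.66 = 7.0756/16.66 = 0.4247
Sum = 2.251

2.251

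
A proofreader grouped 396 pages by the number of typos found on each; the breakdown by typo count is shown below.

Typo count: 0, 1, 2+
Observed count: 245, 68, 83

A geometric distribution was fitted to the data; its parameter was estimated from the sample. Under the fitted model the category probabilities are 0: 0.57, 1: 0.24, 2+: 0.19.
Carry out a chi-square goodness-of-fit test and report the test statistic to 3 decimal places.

10.140

Expected counts E_i = n·p_i: 396×0.57 = 225.72, 396×0.24 = 95.04, 396×0.19 = 75.24.
cat         O        E   (O−E)²/E
0         245   225.72     1.6468
1          68    95.04     7.6932
2+         83    75.24     0.8003
Sum = 10.140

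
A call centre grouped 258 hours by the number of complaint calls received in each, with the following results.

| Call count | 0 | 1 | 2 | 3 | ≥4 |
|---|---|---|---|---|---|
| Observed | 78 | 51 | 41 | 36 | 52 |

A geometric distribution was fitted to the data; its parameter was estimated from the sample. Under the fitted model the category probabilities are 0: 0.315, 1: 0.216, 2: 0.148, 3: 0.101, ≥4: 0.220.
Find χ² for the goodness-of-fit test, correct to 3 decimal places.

Expected counts E_i = n·p_i: 258×0.315 = 81.27, 258×0.216 = 55.728, 258×0.148 = 38.184, 258×0.101 = 26.058, 258×0.220 = 56.76.
0: (78 − 81.27)²/81.27 = 10.6929/81.27 = 0.1316
1: (51 − 55.728)²/55.728 = 22.353984/55.728 = 0.4011
2: (41 − 38.184)²/38.184 = 7.929856/38.184 = 0.2077
3: (36 − 26.058)²/26.058 = 98.843364/26.058 = 3.7932
≥4: (52 − 56.76)²/56.76 = 22.6576/56.76 = 0.3992
Sum = 4.933

4.933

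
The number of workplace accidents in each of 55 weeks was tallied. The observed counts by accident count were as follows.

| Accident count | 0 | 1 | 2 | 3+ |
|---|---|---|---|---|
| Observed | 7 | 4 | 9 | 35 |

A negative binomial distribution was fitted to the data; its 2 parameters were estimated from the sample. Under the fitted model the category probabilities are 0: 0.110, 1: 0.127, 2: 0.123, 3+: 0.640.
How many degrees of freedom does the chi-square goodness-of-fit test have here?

There are k = 4 categories and 2 parameters estimated from the data, so df = 4 − 1 − 2 = 1.

1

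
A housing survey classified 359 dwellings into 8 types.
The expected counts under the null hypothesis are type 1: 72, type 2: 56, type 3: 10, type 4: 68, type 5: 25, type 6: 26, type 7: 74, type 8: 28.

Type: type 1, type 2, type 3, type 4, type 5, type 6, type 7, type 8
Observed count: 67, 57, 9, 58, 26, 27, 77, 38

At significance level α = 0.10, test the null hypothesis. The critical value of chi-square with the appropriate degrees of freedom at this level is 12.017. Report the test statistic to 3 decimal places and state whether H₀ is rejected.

5.707; do not reject

cat         O        E   (O−E)²/E
type 1     67       72     0.3472
type 2     57       56     0.0179
type 3      9       10     0.1000
type 4     58       68     1.4706
type 5     26       25     0.0400
type 6     27       26     0.0385
type 7     77       74     0.1216
type 8     38       28     3.5714
Sum = 5.707
df = 7. Since 5.707 < 12.017, we do not reject H₀.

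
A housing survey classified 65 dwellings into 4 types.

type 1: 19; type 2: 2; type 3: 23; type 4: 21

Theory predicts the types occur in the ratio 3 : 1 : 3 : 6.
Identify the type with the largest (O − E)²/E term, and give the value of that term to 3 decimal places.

Ratio total = 13. Expected counts: 65×3/13 = 15, 65×1/13 = 5, 65×3/13 = 15, 65×6/13 = 30.
type 1: (19 − 15)²/15 = 16/15 = 1.0667
type 2: (2 − 5)²/5 = 9/5 = 1.8000
type 3: (23 − 15)²/15 = 64/15 = 4.2667
type 4: (21 − 30)²/30 = 81/30 = 2.7000
The largest term is for type 3: 4.267.

type 3, 4.267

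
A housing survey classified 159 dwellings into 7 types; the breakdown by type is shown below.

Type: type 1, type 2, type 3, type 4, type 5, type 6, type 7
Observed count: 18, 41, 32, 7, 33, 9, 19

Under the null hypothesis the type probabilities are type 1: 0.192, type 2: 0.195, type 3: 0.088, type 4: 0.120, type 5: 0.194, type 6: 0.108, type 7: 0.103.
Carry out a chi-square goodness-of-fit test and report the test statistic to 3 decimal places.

Expected counts E_i = n·p_i: 159×0.192 = 30.528, 159×0.195 = 31.005, 159×0.088 = 13.992, 159×0.120 = 19.08, 159×0.194 = 30.846, 159×0.108 = 17.172, 159×0.103 = 16.377.
type 1: (18 − 30.528)²/30.528 = 156.950784/30.528 = 5.1412
type 2: (41 − 31.005)²/31.005 = 99.900025/31.005 = 3.2221
type 3: (32 − 13.992)²/13.992 = 324.288064/13.992 = 23.1767
type 4: (7 − 19.08)²/19.08 = 145.9264/19.08 = 7.6481
type 5: (33 − 30.846)²/30.846 = 4.639716/30.846 = 0.1504
type 6: (9 − 17.172)²/17.172 = 66.781584/17.172 = 3.8890
type 7: (19 − 16.377)²/16.377 = 6.880129/16.377 = 0.4201
Sum = 43.648

43.648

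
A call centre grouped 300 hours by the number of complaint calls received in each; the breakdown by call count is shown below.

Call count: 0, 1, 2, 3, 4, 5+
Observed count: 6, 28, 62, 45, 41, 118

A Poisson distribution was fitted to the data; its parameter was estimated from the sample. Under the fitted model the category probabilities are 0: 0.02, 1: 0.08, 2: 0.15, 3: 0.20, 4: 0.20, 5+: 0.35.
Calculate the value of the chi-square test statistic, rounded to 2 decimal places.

18.47

Expected counts E_i = n·p_i: 300×0.02 = 6, 300×0.08 = 24, 300×0.15 = 45, 300×0.20 = 60, 300×0.20 = 60, 300×0.35 = 105.
0: (6 − 6)²/6 = 0/6 = 0.000
1: (28 − 24)²/24 = 16/24 = 0.667
2: (62 − 45)²/45 = 289/45 = 6.422
3: (45 − 60)²/60 = 225/60 = 3.750
4: (41 − 60)²/60 = 361/60 = 6.017
5+: (118 − 105)²/105 = 169/105 = 1.610
Sum = 18.47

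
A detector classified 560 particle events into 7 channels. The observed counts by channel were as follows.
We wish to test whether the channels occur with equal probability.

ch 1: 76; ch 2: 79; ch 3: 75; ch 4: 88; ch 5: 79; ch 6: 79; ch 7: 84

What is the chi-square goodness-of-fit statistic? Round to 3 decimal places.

1.550

Expected count for each of the 7 categories: 560/7 = 80.
cat         O        E   (O−E)²/E
ch 1       76       80     0.2000
ch 2       79       80     0.0125
ch 3       75       80     0.3125
ch 4       88       80     0.8000
ch 5       79       80     0.0125
ch 6       79       80     0.0125
ch 7       84       80     0.2000
Sum = 1.550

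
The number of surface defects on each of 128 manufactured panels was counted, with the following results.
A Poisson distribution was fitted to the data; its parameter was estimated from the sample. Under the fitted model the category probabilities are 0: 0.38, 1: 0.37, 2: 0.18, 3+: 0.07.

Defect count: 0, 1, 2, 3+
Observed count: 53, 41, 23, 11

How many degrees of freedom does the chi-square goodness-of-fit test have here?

There are k = 4 categories and 1 parameter estimated from the data, so df = 4 − 1 − 1 = 2.

2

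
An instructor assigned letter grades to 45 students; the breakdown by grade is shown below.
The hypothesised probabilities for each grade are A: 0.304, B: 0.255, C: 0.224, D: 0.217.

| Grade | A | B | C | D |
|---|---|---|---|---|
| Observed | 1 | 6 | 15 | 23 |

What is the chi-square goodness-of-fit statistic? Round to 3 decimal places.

Expected counts E_i = n·p_i: 45×0.304 = 13.68, 45×0.255 = 11.475, 45×0.224 = 10.08, 45×0.217 = 9.765.
χ² = (1−13.68)²/13.68 + (6−11.475)²/11.475 + (15−10.08)²/10.08 + (23−9.765)²/9.765
   = 11.7531 + 2.6123 + 2.4014 + 17.9381
Sum = 34.705

34.705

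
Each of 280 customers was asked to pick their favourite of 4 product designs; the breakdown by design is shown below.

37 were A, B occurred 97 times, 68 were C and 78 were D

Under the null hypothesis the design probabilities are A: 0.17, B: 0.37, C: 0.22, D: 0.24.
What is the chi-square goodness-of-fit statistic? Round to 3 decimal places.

Expected counts E_i = n·p_i: 280×0.17 = 47.6, 280×0.37 = 103.6, 280×0.22 = 61.6, 280×0.24 = 67.2.
χ² = (37−47.6)²/47.6 + (97−103.6)²/103.6 + (68−61.6)²/61.6 + (78−67.2)²/67.2
   = 2.3605 + 0.4205 + 0.6649 + 1.7357
Sum = 5.182

5.182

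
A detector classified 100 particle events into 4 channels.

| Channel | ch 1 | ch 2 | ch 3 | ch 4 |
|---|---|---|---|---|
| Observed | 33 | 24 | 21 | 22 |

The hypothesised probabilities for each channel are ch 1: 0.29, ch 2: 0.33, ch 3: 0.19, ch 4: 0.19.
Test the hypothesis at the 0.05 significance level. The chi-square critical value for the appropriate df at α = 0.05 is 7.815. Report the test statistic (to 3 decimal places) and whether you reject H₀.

Expected counts E_i = n·p_i: 100×0.29 = 29, 100×0.33 = 33, 100×0.19 = 19, 100×0.19 = 19.
χ² = (33−29)²/29 + (24−33)²/33 + (21−19)²/19 + (22−19)²/19
   = 0.5517 + 2.4545 + 0.2105 + 0.4737
Sum = 3.690
df = 3. Since 3.690 < 7.815, we do not reject H₀.

3.690; do not reject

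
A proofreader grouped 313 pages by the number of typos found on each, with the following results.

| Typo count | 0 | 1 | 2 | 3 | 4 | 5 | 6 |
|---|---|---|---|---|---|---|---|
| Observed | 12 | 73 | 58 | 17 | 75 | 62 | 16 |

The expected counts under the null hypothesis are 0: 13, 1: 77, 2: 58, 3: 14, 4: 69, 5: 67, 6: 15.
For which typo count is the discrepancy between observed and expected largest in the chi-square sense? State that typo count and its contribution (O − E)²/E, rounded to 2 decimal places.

0: (12 − 13)²/13 = 1/13 = 0.077
1: (73 − 77)²/77 = 16/77 = 0.208
2: (58 − 58)²/58 = 0/58 = 0.000
3: (17 − 14)²/14 = 9/14 = 0.643
4: (75 − 69)²/69 = 36/69 = 0.522
5: (62 − 67)²/67 = 25/67 = 0.373
6: (16 − 15)²/15 = 1/15 = 0.067
The largest term is for 3: 0.64.

3, 0.64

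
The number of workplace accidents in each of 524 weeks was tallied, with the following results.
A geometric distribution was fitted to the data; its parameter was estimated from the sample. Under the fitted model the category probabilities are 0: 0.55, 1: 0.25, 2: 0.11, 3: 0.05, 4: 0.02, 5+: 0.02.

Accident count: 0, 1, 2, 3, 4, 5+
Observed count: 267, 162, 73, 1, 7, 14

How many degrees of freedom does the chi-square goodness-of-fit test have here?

4

There are k = 6 categories and 1 parameter estimated from the data, so df = 6 − 1 − 1 = 4.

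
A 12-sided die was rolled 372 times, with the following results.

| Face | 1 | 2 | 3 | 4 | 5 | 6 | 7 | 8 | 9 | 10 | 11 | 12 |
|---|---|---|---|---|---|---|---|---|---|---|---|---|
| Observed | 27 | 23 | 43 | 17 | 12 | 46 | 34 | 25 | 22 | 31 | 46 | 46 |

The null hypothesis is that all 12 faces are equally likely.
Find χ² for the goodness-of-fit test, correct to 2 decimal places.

Under H₀ each category has probability 1/12, so each expected count is 372/12 = 31.
cat         O        E   (O−E)²/E
1          27       31      0.516
2          23       31      2.065
3          43       31      4.645
4          17       31      6.323
5          12       31     11.645
6          46       31      7.258
7          34       31      0.290
8          25       31      1.161
9          22       31      2.613
10         31       31      0.000
11         46       31      7.258
12         46       31      7.258
Sum = 51.03

51.03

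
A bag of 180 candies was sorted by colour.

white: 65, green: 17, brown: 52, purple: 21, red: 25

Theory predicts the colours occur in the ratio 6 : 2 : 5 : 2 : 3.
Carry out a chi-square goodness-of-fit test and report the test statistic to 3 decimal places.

Ratio total = 18. Expected counts: 180×6/18 = 60, 180×2/18 = 20, 180×5/18 = 50, 180×2/18 = 20, 180×3/18 = 30.
χ² = (65−60)²/60 + (17−20)²/20 + (52−50)²/50 + (21−20)²/20 + (25−30)²/30
   = 0.4167 + 0.4500 + 0.0800 + 0.0500 + 0.8333
Sum = 1.830

1.830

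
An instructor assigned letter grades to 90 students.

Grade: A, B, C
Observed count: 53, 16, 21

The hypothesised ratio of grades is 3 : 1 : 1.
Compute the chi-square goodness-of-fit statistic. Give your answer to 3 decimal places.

Ratio total = 5. Expected counts: 90×3/5 = 54, 90×1/5 = 18, 90×1/5 = 18.
cat         O        E   (O−E)²/E
A          53       54     0.0185
B          16       18     0.2222
C          21       18     0.5000
Sum = 0.741

0.741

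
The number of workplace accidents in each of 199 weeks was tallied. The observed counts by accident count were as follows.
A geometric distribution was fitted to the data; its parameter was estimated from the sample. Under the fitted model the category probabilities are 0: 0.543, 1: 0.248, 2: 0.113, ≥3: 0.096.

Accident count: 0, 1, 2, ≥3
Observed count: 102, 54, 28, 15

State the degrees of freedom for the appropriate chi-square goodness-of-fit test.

2

There are k = 4 categories and 1 parameter estimated from the data, so df = 4 − 1 − 1 = 2.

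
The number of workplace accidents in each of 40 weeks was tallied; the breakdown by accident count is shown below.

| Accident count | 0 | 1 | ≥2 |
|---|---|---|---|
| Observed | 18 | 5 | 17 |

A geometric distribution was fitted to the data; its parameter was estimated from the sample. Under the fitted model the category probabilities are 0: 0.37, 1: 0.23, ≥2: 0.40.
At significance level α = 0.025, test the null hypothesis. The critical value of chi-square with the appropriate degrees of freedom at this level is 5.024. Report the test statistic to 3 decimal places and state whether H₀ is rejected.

Expected counts E_i = n·p_i: 40×0.37 = 14.8, 40×0.23 = 9.2, 40×0.40 = 16.
χ² = (18−14.8)²/14.8 + (5−9.2)²/9.2 + (17−16)²/16
   = 0.6919 + 1.9174 + 0.0625
Sum = 2.672
df = 1. Since 2.672 < 5.024, we do not reject H₀.

2.672; do not reject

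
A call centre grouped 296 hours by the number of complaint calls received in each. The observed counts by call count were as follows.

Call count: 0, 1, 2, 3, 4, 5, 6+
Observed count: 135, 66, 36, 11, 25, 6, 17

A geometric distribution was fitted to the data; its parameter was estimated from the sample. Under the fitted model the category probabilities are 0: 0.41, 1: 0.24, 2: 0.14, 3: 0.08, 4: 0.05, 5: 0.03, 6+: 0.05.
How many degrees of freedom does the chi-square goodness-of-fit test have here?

There are k = 7 categories and 1 parameter estimated from the data, so df = 7 − 1 − 1 = 5.

5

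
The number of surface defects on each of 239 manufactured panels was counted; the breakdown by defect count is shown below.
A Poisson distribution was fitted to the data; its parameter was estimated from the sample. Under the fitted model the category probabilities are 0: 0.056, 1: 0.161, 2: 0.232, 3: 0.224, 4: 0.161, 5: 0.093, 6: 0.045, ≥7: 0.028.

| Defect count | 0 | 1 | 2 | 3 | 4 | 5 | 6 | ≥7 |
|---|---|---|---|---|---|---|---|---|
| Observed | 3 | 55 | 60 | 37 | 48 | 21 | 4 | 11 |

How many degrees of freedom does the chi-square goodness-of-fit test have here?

There are k = 8 categories and 1 parameter estimated from the data, so df = 8 − 1 − 1 = 6.

6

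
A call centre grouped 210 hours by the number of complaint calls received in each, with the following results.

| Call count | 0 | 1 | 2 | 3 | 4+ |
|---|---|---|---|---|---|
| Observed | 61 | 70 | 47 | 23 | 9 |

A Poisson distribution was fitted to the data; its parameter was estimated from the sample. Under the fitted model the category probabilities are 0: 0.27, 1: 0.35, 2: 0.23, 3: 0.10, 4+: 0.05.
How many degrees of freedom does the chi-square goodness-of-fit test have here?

3

There are k = 5 categories and 1 parameter estimated from the data, so df = 5 − 1 − 1 = 3.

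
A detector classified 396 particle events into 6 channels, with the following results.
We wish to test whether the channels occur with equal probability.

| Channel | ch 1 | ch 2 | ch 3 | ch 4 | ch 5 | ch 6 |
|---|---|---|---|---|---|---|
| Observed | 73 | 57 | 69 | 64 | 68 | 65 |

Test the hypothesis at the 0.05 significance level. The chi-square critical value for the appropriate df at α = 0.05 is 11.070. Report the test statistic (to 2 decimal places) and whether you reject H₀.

2.24; do not reject

Under H₀ each category has probability 1/6, so each expected count is 396/6 = 66.
ch 1: (73 − 66)²/66 = 49/66 = 0.742
ch 2: (57 − 66)²/66 = 81/66 = 1.227
ch 3: (69 − 66)²/66 = 9/66 = 0.136
ch 4: (64 − 66)²/66 = 4/66 = 0.061
ch 5: (68 − 66)²/66 = 4/66 = 0.061
ch 6: (65 − 66)²/66 = 1/66 = 0.015
Sum = 2.24
df = 5. Since 2.24 < 11.070, we do not reject H₀.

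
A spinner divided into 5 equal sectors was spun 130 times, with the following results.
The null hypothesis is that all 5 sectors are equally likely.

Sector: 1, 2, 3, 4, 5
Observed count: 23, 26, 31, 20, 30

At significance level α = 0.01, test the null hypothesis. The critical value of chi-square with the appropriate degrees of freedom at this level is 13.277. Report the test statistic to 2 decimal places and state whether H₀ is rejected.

3.31; do not reject

Expected count for each of the 5 categories: 130/5 = 26.
cat         O        E   (O−E)²/E
1          23       26      0.346
2          26       26      0.000
3          31       26      0.962
4          20       26      1.385
5          30       26      0.615
Sum = 3.31
df = 4. Since 3.31 < 13.277, we do not reject H₀.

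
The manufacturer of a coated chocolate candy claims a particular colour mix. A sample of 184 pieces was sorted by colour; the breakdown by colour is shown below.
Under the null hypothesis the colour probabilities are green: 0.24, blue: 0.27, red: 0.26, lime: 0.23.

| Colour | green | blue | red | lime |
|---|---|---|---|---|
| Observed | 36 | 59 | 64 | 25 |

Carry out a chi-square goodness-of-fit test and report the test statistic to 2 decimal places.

Expected counts E_i = n·p_i: 184×0.24 = 44.16, 184×0.27 = 49.68, 184×0.26 = 47.84, 184×0.23 = 42.32.
χ² = (36−44.16)²/44.16 + (59−49.68)²/49.68 + (64−47.84)²/47.84 + (25−42.32)²/42.32
   = 1.508 + 1.748 + 5.459 + 7.088
Sum = 15.80

15.80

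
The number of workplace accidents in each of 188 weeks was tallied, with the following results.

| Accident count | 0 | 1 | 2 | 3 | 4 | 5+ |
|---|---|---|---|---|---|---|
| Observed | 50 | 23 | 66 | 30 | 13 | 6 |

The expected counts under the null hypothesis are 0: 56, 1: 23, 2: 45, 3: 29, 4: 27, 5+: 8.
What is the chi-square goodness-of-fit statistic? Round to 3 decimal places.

χ² = (50−56)²/56 + (23−23)²/23 + (66−45)²/45 + (30−29)²/29 + (13−27)²/27 + (6−8)²/8
   = 0.6429 + 0.0000 + 9.8000 + 0.0345 + 7.2593 + 0.5000
Sum = 18.237

18.237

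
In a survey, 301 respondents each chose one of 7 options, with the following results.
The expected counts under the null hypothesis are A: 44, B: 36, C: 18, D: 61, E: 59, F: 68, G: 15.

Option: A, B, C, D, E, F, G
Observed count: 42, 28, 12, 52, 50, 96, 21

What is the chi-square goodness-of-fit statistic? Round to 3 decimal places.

χ² = (42−44)²/44 + (28−36)²/36 + (12−18)²/18 + (52−61)²/61 + (50−59)²/59 + (96−68)²/68 + (21−15)²/15
   = 0.0909 + 1.7778 + 2.0000 + 1.3279 + 1.3729 + 11.5294 + 2.4000
Sum = 20.499

20.499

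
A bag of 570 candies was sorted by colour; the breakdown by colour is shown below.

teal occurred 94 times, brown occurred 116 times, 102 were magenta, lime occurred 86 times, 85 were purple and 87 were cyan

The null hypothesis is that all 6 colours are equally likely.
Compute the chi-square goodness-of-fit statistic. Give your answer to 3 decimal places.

Expected count for each of the 6 categories: 570/6 = 95.
χ² = (94−95)²/95 + (116−95)²/95 + (102−95)²/95 + (86−95)²/95 + (85−95)²/95 + (87−95)²/95
   = 0.0105 + 4.6421 + 0.5158 + 0.8526 + 1.0526 + 0.6737
Sum = 7.747

7.747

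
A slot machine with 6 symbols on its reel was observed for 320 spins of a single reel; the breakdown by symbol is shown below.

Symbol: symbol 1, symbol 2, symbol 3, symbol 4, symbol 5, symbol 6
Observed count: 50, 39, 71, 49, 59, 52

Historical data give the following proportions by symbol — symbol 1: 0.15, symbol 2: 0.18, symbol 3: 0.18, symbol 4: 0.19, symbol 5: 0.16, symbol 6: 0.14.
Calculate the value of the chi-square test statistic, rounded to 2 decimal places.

13.84

Expected counts E_i = n·p_i: 320×0.15 = 48, 320×0.18 = 57.6, 320×0.18 = 57.6, 320×0.19 = 60.8, 320×0.16 = 51.2, 320×0.14 = 44.8.
symbol 1: (50 − 48)²/48 = 4/48 = 0.083
symbol 2: (39 − 57.6)²/57.6 = 345.96/57.6 = 6.006
symbol 3: (71 − 57.6)²/57.6 = 179.56/57.6 = 3.117
symbol 4: (49 − 60.8)²/60.8 = 139.24/60.8 = 2.290
symbol 5: (59 − 51.2)²/51.2 = 60.84/51.2 = 1.188
symbol 6: (52 − 44.8)²/44.8 = 51.84/44.8 = 1.157
Sum = 13.84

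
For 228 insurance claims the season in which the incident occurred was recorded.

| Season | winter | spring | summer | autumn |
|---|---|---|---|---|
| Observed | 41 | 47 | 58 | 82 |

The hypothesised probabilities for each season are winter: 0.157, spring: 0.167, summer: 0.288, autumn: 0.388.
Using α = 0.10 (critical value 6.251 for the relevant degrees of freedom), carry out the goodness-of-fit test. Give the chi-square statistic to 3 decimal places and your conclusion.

Expected counts E_i = n·p_i: 228×0.157 = 35.796, 228×0.167 = 38.076, 228×0.288 = 65.664, 228×0.388 = 88.464.
winter: (41 − 35.796)²/35.796 = 27.081616/35.796 = 0.7566
spring: (47 − 38.076)²/38.076 = 79.637776/38.076 = 2.0915
summer: (58 − 65.664)²/65.664 = 58.736896/65.664 = 0.8945
autumn: (82 − 88.464)²/88.464 = 41.783296/88.464 = 0.4723
Sum = 4.215
df = 3. Since 4.215 < 6.251, we do not reject H₀.

4.215; do not reject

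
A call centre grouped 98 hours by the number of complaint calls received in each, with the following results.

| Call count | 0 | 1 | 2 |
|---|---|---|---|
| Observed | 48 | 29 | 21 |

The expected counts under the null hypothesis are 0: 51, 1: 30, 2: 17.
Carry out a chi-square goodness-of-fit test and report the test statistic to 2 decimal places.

χ² = (48−51)²/51 + (29−30)²/30 + (21−17)²/17
   = 0.176 + 0.033 + 0.941
Sum = 1.15

1.15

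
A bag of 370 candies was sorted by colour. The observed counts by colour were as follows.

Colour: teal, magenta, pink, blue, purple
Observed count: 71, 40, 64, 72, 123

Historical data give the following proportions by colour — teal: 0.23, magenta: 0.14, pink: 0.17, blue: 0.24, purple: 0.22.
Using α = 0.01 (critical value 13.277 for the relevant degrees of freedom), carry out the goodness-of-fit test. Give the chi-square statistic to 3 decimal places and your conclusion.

29.482; reject

Expected counts E_i = n·p_i: 370×0.23 = 85.1, 370×0.14 = 51.8, 370×0.17 = 62.9, 370×0.24 = 88.8, 370×0.22 = 81.4.
χ² = (71−85.1)²/85.1 + (40−51.8)²/51.8 + (64−62.9)²/62.9 + (72−88.8)²/88.8 + (123−81.4)²/81.4
   = 2.3362 + 2.6880 + 0.0192 + 3.1784 + 21.2600
Sum = 29.482
df = 4. Since 29.482 > 13.277, we reject H₀.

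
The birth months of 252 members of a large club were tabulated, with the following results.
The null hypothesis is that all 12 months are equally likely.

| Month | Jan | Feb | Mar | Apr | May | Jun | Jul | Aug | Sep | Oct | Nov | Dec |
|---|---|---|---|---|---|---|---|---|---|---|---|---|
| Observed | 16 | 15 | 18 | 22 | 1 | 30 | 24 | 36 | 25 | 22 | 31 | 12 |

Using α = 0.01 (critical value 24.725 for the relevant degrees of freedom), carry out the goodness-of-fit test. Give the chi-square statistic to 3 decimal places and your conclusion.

Under H₀ each category has probability 1/12, so each expected count is 252/12 = 21.
Jan: (16 − 21)²/21 = 25/21 = 1.1905
Feb: (15 − 21)²/21 = 36/21 = 1.7143
Mar: (18 − 21)²/21 = 9/21 = 0.4286
Apr: (22 − 21)²/21 = 1/21 = 0.0476
May: (1 − 21)²/21 = 400/21 = 19.0476
Jun: (30 − 21)²/21 = 81/21 = 3.8571
Jul: (24 − 21)²/21 = 9/21 = 0.4286
Aug: (36 − 21)²/21 = 225/21 = 10.7143
Sep: (25 − 21)²/21 = 16/21 = 0.7619
Oct: (22 − 21)²/21 = 1/21 = 0.0476
Nov: (31 − 21)²/21 = 100/21 = 4.7619
Dec: (12 − 21)²/21 = 81/21 = 3.8571
Sum = 46.857
df = 11. Since 46.857 > 24.725, we reject H₀.

46.857; reject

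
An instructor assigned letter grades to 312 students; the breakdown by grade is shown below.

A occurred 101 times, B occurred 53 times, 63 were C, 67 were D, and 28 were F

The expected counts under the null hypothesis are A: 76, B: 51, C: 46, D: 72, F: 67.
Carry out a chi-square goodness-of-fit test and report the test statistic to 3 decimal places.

A: (101 − 76)²/76 = 625/76 = 8.2237
B: (53 − 51)²/51 = 4/51 = 0.0784
C: (63 − 46)²/46 = 289/46 = 6.2826
D: (67 − 72)²/72 = 25/72 = 0.3472
F: (28 − 67)²/67 = 1521/67 = 22.7015
Sum = 37.633

37.633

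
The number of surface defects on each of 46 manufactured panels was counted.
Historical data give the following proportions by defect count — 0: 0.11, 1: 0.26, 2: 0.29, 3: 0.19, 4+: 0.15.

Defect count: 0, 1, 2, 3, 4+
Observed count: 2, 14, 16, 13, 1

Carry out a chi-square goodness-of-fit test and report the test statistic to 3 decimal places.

Expected counts E_i = n·p_i: 46×0.11 = 5.06, 46×0.26 = 11.96, 46×0.29 = 13.34, 46×0.19 = 8.74, 46×0.15 = 6.9.
cat         O        E   (O−E)²/E
0           2     5.06     1.8505
1          14    11.96     0.3480
2          16    13.34     0.5304
3          13     8.74     2.0764
4+          1      6.9     5.0449
Sum = 9.850

9.850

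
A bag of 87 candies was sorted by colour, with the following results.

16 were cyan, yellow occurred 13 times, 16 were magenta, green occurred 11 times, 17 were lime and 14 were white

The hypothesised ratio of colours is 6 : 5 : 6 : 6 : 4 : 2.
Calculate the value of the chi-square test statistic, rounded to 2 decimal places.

16.18

Ratio total = 29. Expected counts: 87×6/29 = 18, 87×5/29 = 15, 87×6/29 = 18, 87×6/29 = 18, 87×4/29 = 12, 87×2/29 = 6.
cyan: (16 − 18)²/18 = 4/18 = 0.222
yellow: (13 − 15)²/15 = 4/15 = 0.267
magenta: (16 − 18)²/18 = 4/18 = 0.222
green: (11 − 18)²/18 = 49/18 = 2.722
lime: (17 − 12)²/12 = 25/12 = 2.083
white: (14 − 6)²/6 = 64/6 = 10.667
Sum = 16.18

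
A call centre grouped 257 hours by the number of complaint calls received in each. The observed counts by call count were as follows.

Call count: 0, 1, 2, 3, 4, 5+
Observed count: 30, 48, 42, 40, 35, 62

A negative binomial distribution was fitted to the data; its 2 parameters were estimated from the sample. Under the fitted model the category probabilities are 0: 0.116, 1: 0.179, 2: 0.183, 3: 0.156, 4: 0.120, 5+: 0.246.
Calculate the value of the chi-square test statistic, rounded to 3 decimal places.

1.211

Expected counts E_i = n·p_i: 257×0.116 = 29.812, 257×0.179 = 46.003, 257×0.183 = 47.031, 257×0.156 = 40.092, 257×0.120 = 30.84, 257×0.246 = 63.222.
0: (30 − 29.812)²/29.812 = 0.035344/29.812 = 0.0012
1: (48 − 46.003)²/46.003 = 3.988009/46.003 = 0.0867
2: (42 − 47.031)²/47.031 = 25.310961/47.031 = 0.5382
3: (40 − 40.092)²/40.092 = 0.008464/40.092 = 0.0002
4: (35 − 30.84)²/30.84 = 17.3056/30.84 = 0.5611
5+: (62 − 63.222)²/63.222 = 1.493284/63.222 = 0.0236
Sum = 1.211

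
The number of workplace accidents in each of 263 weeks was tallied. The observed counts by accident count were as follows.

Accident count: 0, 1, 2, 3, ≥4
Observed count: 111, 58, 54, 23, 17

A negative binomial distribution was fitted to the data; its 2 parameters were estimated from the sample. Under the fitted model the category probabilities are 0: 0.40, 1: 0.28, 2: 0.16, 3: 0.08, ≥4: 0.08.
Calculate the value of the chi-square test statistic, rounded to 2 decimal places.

Expected counts E_i = n·p_i: 263×0.40 = 105.2, 263×0.28 = 73.64, 263×0.16 = 42.08, 263×0.08 = 21.04, 263×0.08 = 21.04.
0: (111 − 105.2)²/105.2 = 33.64/105.2 = 0.320
1: (58 − 73.64)²/73.64 = 244.6096/73.64 = 3.322
2: (54 − 42.08)²/42.08 = 142.0864/42.08 = 3.377
3: (23 − 21.04)²/21.04 = 3.8416/21.04 = 0.183
≥4: (17 − 21.04)²/21.04 = 16.3216/21.04 = 0.776
Sum = 7.98

7.98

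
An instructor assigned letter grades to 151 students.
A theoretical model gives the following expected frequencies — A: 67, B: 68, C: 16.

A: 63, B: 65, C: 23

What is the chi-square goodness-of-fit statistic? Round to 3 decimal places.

3.434

A: (63 − 67)²/67 = 16/67 = 0.2388
B: (65 − 68)²/68 = 9/68 = 0.1324
C: (23 − 16)²/16 = 49/16 = 3.0625
Sum = 3.434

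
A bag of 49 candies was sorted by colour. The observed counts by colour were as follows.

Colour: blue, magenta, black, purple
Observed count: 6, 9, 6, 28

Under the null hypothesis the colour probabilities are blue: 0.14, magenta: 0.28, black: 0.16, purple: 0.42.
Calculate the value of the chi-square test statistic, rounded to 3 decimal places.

4.839

Expected counts E_i = n·p_i: 49×0.14 = 6.86, 49×0.28 = 13.72, 49×0.16 = 7.84, 49×0.42 = 20.58.
blue: (6 − 6.86)²/6.86 = 0.7396/6.86 = 0.1078
magenta: (9 − 13.72)²/13.72 = 22.2784/13.72 = 1.6238
black: (6 − 7.84)²/7.84 = 3.3856/7.84 = 0.4318
purple: (28 − 20.58)²/20.58 = 55.0564/20.58 = 2.6752
Sum = 4.839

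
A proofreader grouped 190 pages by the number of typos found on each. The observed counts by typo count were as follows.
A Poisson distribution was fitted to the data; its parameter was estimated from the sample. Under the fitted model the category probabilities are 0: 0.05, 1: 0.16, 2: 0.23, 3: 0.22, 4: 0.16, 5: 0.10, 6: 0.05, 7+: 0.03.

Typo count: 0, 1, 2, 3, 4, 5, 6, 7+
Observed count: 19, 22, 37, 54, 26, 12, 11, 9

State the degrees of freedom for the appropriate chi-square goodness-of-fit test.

There are k = 8 categories and 1 parameter estimated from the data, so df = 8 − 1 − 1 = 6.

6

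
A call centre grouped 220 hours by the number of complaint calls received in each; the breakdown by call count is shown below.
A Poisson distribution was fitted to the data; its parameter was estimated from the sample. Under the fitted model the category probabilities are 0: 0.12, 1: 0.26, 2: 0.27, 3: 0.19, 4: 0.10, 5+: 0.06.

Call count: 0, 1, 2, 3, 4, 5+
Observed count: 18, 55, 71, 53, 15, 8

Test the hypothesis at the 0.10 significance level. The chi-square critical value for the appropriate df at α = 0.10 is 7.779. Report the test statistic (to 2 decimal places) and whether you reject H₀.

Expected counts E_i = n·p_i: 220×0.12 = 26.4, 220×0.26 = 57.2, 220×0.27 = 59.4, 220×0.19 = 41.8, 220×0.10 = 22, 220×0.06 = 13.2.
χ² = (18−26.4)²/26.4 + (55−57.2)²/57.2 + (71−59.4)²/59.4 + (53−41.8)²/41.8 + (15−22)²/22 + (8−13.2)²/13.2
   = 2.673 + 0.085 + 2.265 + 3.001 + 2.227 + 2.048
Sum = 12.30
df = 4. Since 12.30 > 7.779, we reject H₀.

12.30; reject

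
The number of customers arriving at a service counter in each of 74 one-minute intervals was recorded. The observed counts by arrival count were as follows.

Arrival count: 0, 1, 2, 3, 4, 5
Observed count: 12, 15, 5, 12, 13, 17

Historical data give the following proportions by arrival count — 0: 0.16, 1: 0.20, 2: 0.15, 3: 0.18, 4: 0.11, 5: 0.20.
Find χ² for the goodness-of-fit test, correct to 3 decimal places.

Expected counts E_i = n·p_i: 74×0.16 = 11.84, 74×0.20 = 14.8, 74×0.15 = 11.1, 74×0.18 = 13.32, 74×0.11 = 8.14, 74×0.20 = 14.8.
χ² = (12−11.84)²/11.84 + (15−14.8)²/14.8 + (5−11.1)²/11.1 + (12−13.32)²/13.32 + (13−8.14)²/8.14 + (17−14.8)²/14.8
   = 0.0022 + 0.0027 + 3.3523 + 0.1308 + 2.9017 + 0.3270
Sum = 6.717

6.717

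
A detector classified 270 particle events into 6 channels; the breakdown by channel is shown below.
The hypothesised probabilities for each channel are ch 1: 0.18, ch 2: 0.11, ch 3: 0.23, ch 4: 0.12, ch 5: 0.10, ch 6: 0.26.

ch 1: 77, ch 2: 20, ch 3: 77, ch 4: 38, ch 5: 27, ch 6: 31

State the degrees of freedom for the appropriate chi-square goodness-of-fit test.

5

There are k = 6 categories and no parameters were estimated from the data, so df = 6 − 1 = 5.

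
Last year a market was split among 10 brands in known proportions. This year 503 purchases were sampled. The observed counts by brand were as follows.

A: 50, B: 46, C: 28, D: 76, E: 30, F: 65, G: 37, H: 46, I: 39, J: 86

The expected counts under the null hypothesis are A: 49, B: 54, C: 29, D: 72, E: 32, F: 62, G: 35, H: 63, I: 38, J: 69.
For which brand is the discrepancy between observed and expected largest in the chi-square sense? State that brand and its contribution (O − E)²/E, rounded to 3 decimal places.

χ² = (50−49)²/49 + (46−54)²/54 + (28−29)²/29 + (76−72)²/72 + (30−32)²/32 + (65−62)²/62 + (37−35)²/35 + (46−63)²/63 + (39−38)²/38 + (86−69)²/69
   = 0.0204 + 1.1852 + 0.0345 + 0.2222 + 0.1250 + 0.1452 + 0.1143 + 4.5873 + 0.0263 + 4.1884
The largest term is for H: 4.587.

H, 4.587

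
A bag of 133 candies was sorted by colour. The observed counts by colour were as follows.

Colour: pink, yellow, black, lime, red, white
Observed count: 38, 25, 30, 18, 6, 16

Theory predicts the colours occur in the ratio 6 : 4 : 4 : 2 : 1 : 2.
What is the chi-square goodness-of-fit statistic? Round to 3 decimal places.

Ratio total = 19. Expected counts: 133×6/19 = 42, 133×4/19 = 28, 133×4/19 = 28, 133×2/19 = 14, 133×1/19 = 7, 133×2/19 = 14.
χ² = (38−42)²/42 + (25−28)²/28 + (30−28)²/28 + (18−14)²/14 + (6−7)²/7 + (16−14)²/14
   = 0.3810 + 0.3214 + 0.1429 + 1.1429 + 0.1429 + 0.2857
Sum = 2.417

2.417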